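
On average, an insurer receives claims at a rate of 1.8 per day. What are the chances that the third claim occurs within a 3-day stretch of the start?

Over the interval, μ = 1.8 × 3 = 5.4 (a 3-day stretch = 3 days).
The third arrival falls in the interval iff at least 3 events occur there: P(S_3 ≤ t) = P(N ≥ 3) = 1 − P(N ≤ 2) ≈ 0.9052.

0.9052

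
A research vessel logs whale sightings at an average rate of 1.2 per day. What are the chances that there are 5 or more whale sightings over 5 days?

Over the interval, μ = 1.2 × 5 = 6 (5 days).
P(N ≥ 5) = 1 − P(N ≤ 4) = 1 − Σ_{j=0}^{4} e^(−μ) μ^j/j! ≈ 0.7149.

0.7149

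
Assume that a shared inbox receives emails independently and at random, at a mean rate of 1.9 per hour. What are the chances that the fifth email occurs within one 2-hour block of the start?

Over the interval, μ = 1.9 × 2 = 3.8 (a 2-hour block = 2 hours).
The fifth arrival falls in the interval iff at least 5 events occur there: P(S_5 ≤ t) = P(N ≥ 5) = 1 − P(N ≤ 4) ≈ 0.3322.

0.3322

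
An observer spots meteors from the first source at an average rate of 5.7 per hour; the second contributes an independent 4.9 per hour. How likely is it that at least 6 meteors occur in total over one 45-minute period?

0.8041

Independent Poisson processes superpose: combined rate λ = 5.7 + 4.9 = 10.6 per hour.
Over the interval, μ = 10.6 × 0.75 = 7.95 (a 45-minute period = 0.75 hours).
P(N ≥ 6) = 1 − P(N ≤ 5) ≈ 0.8041.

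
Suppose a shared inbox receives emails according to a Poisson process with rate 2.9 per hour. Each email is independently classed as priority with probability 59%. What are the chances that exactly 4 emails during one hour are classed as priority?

Thinning: the emails that are classed as priority themselves form a Poisson process with rate 0.59 × 2.9 = 1.711 per hour.
So μ = 1.711.
P(N = 4) = e^(−1.711) · 1.711^4/4! ≈ 0.0645.

0.0645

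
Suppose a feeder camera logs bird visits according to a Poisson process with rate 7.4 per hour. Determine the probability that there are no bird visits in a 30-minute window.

Over the interval, μ = 7.4 × 0.5 = 3.7 (a 30-minute window = 0.5 hours).
P(N = 0) = e^(−μ) μ^0/0! = e^(−3.7) · 3.7^0/1 ≈ 0.0247.

0.0247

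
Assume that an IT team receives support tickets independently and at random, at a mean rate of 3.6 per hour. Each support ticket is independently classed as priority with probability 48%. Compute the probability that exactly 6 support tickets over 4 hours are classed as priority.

Thinning: the support tickets that are classed as priority themselves form a Poisson process with rate 0.48 × 3.6 = 1.728 per hour.
Over the interval, μ = 1.728 × 4 = 6.912 (4 hours).
P(N = 6) = e^(−6.912) · 6.912^6/6! ≈ 0.1508.

0.1508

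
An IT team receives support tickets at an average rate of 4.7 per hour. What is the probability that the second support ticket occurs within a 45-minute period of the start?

Over the interval, μ = 4.7 × 0.75 = 3.525 (a 45-minute period = 0.75 hours).
The second arrival falls in the interval iff at least 2 events occur there: P(S_2 ≤ t) = P(N ≥ 2) = 1 − P(N ≤ 1) ≈ 0.8667.

0.8667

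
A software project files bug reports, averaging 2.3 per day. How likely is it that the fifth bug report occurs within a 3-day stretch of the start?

Over the interval, μ = 2.3 × 3 = 6.9 (a 3-day stretch = 3 days).
The fifth arrival falls in the interval iff at least 5 events occur there: P(S_5 ≤ t) = P(N ≥ 5) = 1 − P(N ≤ 4) ≈ 0.8177.

0.8177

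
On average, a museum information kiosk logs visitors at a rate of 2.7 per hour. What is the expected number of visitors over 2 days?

129.6

E[N] = λt = 2.7 × 48 = 129.6 (2 days = 48 hours).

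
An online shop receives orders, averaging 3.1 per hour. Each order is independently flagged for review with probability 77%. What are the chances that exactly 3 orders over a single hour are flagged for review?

Thinning: the orders that are flagged for review themselves form a Poisson process with rate 0.77 × 3.1 = 2.387 per hour.
So μ = 2.387.
P(N = 3) = e^(−2.387) · 2.387^3/3! ≈ 0.2083.

0.2083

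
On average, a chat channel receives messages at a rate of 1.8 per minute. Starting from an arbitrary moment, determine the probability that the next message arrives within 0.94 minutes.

0.8158

Inter-arrival times are exponential with rate λ = 1.8 per minute.
P(T ≤ 0.94) = 1 − e^(−λt) = 1 − e^(−1.8 × 0.94) = 1 − e^(−1.692) ≈ 0.8158.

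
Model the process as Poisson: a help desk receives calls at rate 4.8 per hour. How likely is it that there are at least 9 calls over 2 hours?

0.6204

Over the interval, μ = 4.8 × 2 = 9.6 (2 hours).
P(N ≥ 9) = 1 − P(N ≤ 8) = 1 − Σ_{j=0}^{8} e^(−μ) μ^j/j! ≈ 0.6204.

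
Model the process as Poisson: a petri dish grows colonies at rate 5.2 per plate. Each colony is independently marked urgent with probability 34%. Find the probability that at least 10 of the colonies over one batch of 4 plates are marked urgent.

0.1769

Thinning: the colonies that are marked urgent themselves form a Poisson process with rate 0.34 × 5.2 = 1.768 per plate.
Over the interval, μ = 1.768 × 4 = 7.072 (a batch of 4 plates = 4 plates).
P(N ≥ 10) = 1 − P(N ≤ 9) ≈ 0.1769.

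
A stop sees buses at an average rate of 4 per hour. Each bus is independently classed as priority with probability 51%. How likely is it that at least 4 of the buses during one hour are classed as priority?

0.1502

Thinning: the buses that are classed as priority themselves form a Poisson process with rate 0.51 × 4 = 2.04 per hour.
So μ = 2.04.
P(N ≥ 4) = 1 − P(N ≤ 3) ≈ 0.1502.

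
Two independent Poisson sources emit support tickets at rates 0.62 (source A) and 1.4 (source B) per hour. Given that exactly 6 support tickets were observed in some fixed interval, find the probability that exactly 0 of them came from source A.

Given the total, each event is independently from source A with probability p = λ_A/(λ_A+λ_B) = 0.62/2.02 ≈ 0.3069.
So K ~ Binomial(6, 0.62/2.02): P(K = 0) = C(6,0) · (0.62/2.02)^0 · (1.4/2.02)^6 ≈ 0.1108.

0.1108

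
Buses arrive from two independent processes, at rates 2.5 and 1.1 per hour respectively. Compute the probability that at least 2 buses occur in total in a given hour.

0.8743

Independent Poisson processes superpose: combined rate λ = 2.5 + 1.1 = 3.6 per hour.
So μ = 3.6.
P(N ≥ 2) = 1 − P(N ≤ 1) ≈ 0.8743.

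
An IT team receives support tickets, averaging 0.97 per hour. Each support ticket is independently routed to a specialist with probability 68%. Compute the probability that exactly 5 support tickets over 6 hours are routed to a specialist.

Thinning: the support tickets that are routed to a specialist themselves form a Poisson process with rate 0.68 × 0.97 = 0.6596 per hour.
Over the interval, μ = 0.6596 × 6 = 3.9576 (6 hours).
P(N = 5) = e^(−3.9576) · 3.9576^5/5! ≈ 0.1546.

0.1546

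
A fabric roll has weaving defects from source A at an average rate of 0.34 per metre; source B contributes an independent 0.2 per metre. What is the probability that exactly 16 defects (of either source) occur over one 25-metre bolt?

0.0798

Independent Poisson processes superpose: combined rate λ = 0.34 + 0.2 = 0.54 per metre.
Over the interval, μ = 0.54 × 25 = 13.5 (a 25-metre bolt = 25 metres).
P(N = 16) = e^(−13.5) · 13.5^16/16! ≈ 0.0798.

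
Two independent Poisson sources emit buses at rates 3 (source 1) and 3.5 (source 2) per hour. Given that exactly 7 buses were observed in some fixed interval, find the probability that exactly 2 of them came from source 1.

Given the total, each event is independently from source 1 with probability p = λ_1/(λ_1+λ_2) = 3/6.5 ≈ 0.4615.
So K ~ Binomial(7, 3/6.5): P(K = 2) = C(7,2) · (3/6.5)^2 · (3.5/6.5)^5 ≈ 0.2025.

0.2025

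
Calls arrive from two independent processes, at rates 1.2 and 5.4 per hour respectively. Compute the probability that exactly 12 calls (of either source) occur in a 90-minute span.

0.0928

Independent Poisson processes superpose: combined rate λ = 1.2 + 5.4 = 6.6 per hour.
Over the interval, μ = 6.6 × 1.5 = 9.9 (a 90-minute span = 1.5 hours).
P(N = 12) = e^(−9.9) · 9.9^12/12! ≈ 0.0928.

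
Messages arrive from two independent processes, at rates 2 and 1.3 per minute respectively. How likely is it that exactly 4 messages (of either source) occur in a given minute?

Independent Poisson processes superpose: combined rate λ = 2 + 1.3 = 3.3 per minute.
So μ = 3.3.
P(N = 4) = e^(−3.3) · 3.3^4/4! ≈ 0.1823.

0.1823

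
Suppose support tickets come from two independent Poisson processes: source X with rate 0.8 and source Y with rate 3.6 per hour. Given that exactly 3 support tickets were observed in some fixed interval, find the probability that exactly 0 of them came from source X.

Given the total, each event is independently from source X with probability p = λ_X/(λ_X+λ_Y) = 0.8/4.4 ≈ 0.1818.
So K ~ Binomial(3, 0.8/4.4): P(K = 0) = C(3,0) · (0.8/4.4)^0 · (3.6/4.4)^3 ≈ 0.5477.

0.5477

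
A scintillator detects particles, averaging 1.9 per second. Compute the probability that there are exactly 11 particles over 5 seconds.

Over the interval, μ = 1.9 × 5 = 9.5 (5 seconds).
P(N = 11) = e^(−μ) μ^11/11! = e^(−9.5) · 9.5^11/39916800 ≈ 0.1067.

0.1067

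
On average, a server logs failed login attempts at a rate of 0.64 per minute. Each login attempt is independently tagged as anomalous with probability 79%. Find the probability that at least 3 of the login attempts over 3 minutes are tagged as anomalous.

Thinning: the login attempts that are tagged as anomalous themselves form a Poisson process with rate 0.79 × 0.64 = 0.5056 per minute.
Over the interval, μ = 0.5056 × 3 = 1.5168 (3 minutes).
P(N ≥ 3) = 1 − P(N ≤ 2) ≈ 0.1954.

0.1954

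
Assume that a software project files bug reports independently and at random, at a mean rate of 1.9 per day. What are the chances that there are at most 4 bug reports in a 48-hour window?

0.6678

Over the interval, μ = 1.9 × 2 = 3.8 (a 48-hour window = 2 days).
P(N ≤ 4) = Σ_{j=0}^{4} e^(−μ) μ^j/j! ≈ 0.6678.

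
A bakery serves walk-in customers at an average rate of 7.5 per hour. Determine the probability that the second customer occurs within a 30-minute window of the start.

Over the interval, μ = 7.5 × 0.5 = 3.75 (a 30-minute window = 0.5 hours).
The second arrival falls in the interval iff at least 2 events occur there: P(S_2 ≤ t) = P(N ≥ 2) = 1 − P(N ≤ 1) ≈ 0.8883.

0.8883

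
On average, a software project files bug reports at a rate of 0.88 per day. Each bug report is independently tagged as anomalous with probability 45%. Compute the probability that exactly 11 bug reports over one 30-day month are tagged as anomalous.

Thinning: the bug reports that are tagged as anomalous themselves form a Poisson process with rate 0.45 × 0.88 = 0.396 per day.
Over the interval, μ = 0.396 × 30 = 11.88 (a 30-day month = 30 days).
P(N = 11) = e^(−11.88) · 11.88^11/11! ≈ 0.1155.

0.1155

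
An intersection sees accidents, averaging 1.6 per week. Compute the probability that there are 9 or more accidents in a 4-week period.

Over the interval, μ = 1.6 × 4 = 6.4 (a 4-week period = 4 weeks).
P(N ≥ 9) = 1 − P(N ≤ 8) = 1 − Σ_{j=0}^{8} e^(−μ) μ^j/j! ≈ 0.1967.

0.1967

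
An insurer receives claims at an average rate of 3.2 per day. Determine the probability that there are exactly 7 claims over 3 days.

Over the interval, μ = 3.2 × 3 = 9.6 (3 days).
P(N = 7) = e^(−μ) μ^7/7! = e^(−9.6) · 9.6^7/5040 ≈ 0.1010.

0.1010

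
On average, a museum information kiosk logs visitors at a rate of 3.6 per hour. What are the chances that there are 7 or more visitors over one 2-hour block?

Over the interval, μ = 3.6 × 2 = 7.2 (a 2-hour block = 2 hours).
P(N ≥ 7) = 1 − P(N ≤ 6) = 1 − Σ_{j=0}^{6} e^(−μ) μ^j/j! ≈ 0.5796.

0.5796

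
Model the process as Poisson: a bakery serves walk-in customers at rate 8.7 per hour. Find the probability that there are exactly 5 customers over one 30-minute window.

0.1675

Over the interval, μ = 8.7 × 0.5 = 4.35 (a 30-minute window = 0.5 hours).
P(N = 5) = e^(−μ) μ^5/5! = e^(−4.35) · 4.35^5/120 ≈ 0.1675.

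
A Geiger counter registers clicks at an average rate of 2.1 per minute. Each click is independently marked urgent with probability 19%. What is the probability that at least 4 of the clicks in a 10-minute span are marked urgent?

0.5646

Thinning: the clicks that are marked urgent themselves form a Poisson process with rate 0.19 × 2.1 = 0.399 per minute.
Over the interval, μ = 0.399 × 10 = 3.99 (a 10-minute span = 10 minutes).
P(N ≥ 4) = 1 − P(N ≤ 3) ≈ 0.5646.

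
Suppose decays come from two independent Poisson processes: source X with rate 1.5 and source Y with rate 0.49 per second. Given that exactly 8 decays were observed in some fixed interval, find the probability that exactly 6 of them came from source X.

Given the total, each event is independently from source X with probability p = λ_X/(λ_X+λ_Y) = 1.5/1.99 ≈ 0.7538.
So K ~ Binomial(8, 1.5/1.99): P(K = 6) = C(8,6) · (1.5/1.99)^6 · (0.49/1.99)^2 ≈ 0.3114.

0.3114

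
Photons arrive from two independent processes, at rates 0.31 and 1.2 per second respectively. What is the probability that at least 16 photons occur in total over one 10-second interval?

0.4422

Independent Poisson processes superpose: combined rate λ = 0.31 + 1.2 = 1.51 per second.
Over the interval, μ = 1.51 × 10 = 15.1 (a 10-second interval = 10 seconds).
P(N ≥ 16) = 1 − P(N ≤ 15) ≈ 0.4422.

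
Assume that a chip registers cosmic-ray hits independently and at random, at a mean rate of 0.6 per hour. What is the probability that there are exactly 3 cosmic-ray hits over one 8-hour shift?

Over the interval, μ = 0.6 × 8 = 4.8 (an 8-hour shift = 8 hours).
P(N = 3) = e^(−μ) μ^3/3! = e^(−4.8) · 4.8^3/6 ≈ 0.1517.

0.1517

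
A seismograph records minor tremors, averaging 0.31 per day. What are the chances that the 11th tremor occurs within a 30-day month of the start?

Over the interval, μ = 0.31 × 30 = 9.3 (a 30-day month = 30 days).
The 11th arrival falls in the interval iff at least 11 events occur there: P(S_11 ≤ t) = P(N ≥ 11) = 1 − P(N ≤ 10) ≈ 0.3301.

0.3301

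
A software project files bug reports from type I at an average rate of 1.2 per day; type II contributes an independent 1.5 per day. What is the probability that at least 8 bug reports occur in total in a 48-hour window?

Independent Poisson processes superpose: combined rate λ = 1.2 + 1.5 = 2.7 per day.
Over the interval, μ = 2.7 × 2 = 5.4 (a 48-hour window = 2 days).
P(N ≥ 8) = 1 − P(N ≤ 7) ≈ 0.1783.

0.1783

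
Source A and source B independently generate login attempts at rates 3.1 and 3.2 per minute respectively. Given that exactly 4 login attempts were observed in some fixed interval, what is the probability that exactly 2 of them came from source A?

Given the total, each event is independently from source A with probability p = λ_A/(λ_A+λ_B) = 3.1/6.3 ≈ 0.4921.
So K ~ Binomial(4, 3.1/6.3): P(K = 2) = C(4,2) · (3.1/6.3)^2 · (3.2/6.3)^2 ≈ 0.3748.

0.3748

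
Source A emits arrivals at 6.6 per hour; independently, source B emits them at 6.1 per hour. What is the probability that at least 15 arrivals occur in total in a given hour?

Independent Poisson processes superpose: combined rate λ = 6.6 + 6.1 = 12.7 per hour.
So μ = 12.7.
P(N ≥ 15) = 1 − P(N ≤ 14) ≈ 0.2946.

0.2946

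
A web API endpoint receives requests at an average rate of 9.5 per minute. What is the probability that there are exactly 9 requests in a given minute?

0.1300

With mean μ = 9.5 per minute,
P(N = 9) = e^(−μ) μ^9/9! = e^(−9.5) · 9.5^9/362880 ≈ 0.1300.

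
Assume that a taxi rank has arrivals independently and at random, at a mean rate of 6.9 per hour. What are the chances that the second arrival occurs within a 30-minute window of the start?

Over the interval, μ = 6.9 × 0.5 = 3.45 (a 30-minute window = 0.5 hours).
The second arrival falls in the interval iff at least 2 events occur there: P(S_2 ≤ t) = P(N ≥ 2) = 1 − P(N ≤ 1) ≈ 0.8587.

0.8587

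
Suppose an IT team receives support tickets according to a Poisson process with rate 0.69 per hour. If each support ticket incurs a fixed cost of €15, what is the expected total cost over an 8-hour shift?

€82.8

E[N] = 0.69 × 8 = 5.52 (an 8-hour shift = 8 hours); E[cost] = 5.52 × €15 = €82.8.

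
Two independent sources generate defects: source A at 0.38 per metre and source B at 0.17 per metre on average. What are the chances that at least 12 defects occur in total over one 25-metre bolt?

Independent Poisson processes superpose: combined rate λ = 0.38 + 0.17 = 0.55 per metre.
Over the interval, μ = 0.55 × 25 = 13.75 (a 25-metre bolt = 25 metres).
P(N ≥ 12) = 1 − P(N ≤ 11) ≈ 0.7183.

0.7183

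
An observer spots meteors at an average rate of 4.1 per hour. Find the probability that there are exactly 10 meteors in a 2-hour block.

Over the interval, μ = 4.1 × 2 = 8.2 (a 2-hour block = 2 hours).
P(N = 10) = e^(−μ) μ^10/10! = e^(−8.2) · 8.2^10/3628800 ≈ 0.1040.

0.1040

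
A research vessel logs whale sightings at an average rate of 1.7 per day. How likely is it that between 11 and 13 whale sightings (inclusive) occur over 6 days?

0.2914

Over the interval, μ = 1.7 × 6 = 10.2 (6 days).
P(11 ≤ N ≤ 13) = Σ_{j=11}^{13} e^(−10.2) · 10.2^j/j! ≈ 0.2914.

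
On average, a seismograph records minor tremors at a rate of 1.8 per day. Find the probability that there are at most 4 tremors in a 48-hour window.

Over the interval, μ = 1.8 × 2 = 3.6 (a 48-hour window = 2 days).
P(N ≤ 4) = Σ_{j=0}^{4} e^(−μ) μ^j/j! ≈ 0.7064.

0.7064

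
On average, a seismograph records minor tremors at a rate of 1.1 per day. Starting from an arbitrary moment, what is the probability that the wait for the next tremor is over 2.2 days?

0.0889

The wait for the next event is exponential with rate λ = 1.1 per day.
P(T > 2.2) = e^(−λt) = e^(−1.1 × 2.2) = e^(−2.42) ≈ 0.0889.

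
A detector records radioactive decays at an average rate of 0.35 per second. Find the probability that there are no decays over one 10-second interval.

0.0302

Over the interval, μ = 0.35 × 10 = 3.5 (a 10-second interval = 10 seconds).
P(N = 0) = e^(−μ) μ^0/0! = e^(−3.5) · 3.5^0/1 ≈ 0.0302.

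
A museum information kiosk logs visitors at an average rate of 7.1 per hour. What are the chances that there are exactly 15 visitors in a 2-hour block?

0.1002

Over the interval, μ = 7.1 × 2 = 14.2 (a 2-hour block = 2 hours).
P(N = 15) = e^(−μ) μ^15/15! = e^(−14.2) · 14.2^15/1307674368000 ≈ 0.1002.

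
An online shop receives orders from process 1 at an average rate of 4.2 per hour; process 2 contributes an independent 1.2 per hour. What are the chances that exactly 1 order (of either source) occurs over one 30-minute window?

0.1815

Independent Poisson processes superpose: combined rate λ = 4.2 + 1.2 = 5.4 per hour.
Over the interval, μ = 5.4 × 0.5 = 2.7 (a 30-minute window = 0.5 hours).
P(N = 1) = e^(−2.7) · 2.7^1/1! ≈ 0.1815.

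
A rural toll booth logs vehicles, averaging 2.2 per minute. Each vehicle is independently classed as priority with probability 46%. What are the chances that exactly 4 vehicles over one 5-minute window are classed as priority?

Thinning: the vehicles that are classed as priority themselves form a Poisson process with rate 0.46 × 2.2 = 1.012 per minute.
Over the interval, μ = 1.012 × 5 = 5.06 (a 5-minute window = 5 minutes).
P(N = 4) = e^(−5.06) · 5.06^4/4! ≈ 0.1733.

0.1733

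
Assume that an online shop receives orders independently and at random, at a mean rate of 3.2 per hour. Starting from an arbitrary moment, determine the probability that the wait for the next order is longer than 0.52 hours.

The wait for the next event is exponential with rate λ = 3.2 per hour.
P(T > 0.52) = e^(−λt) = e^(−3.2 × 0.52) = e^(−1.664) ≈ 0.1894.

0.1894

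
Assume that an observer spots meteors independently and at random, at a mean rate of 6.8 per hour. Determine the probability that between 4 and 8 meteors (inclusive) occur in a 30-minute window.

Over the interval, μ = 6.8 × 0.5 = 3.4 (a 30-minute window = 0.5 hours).
P(4 ≤ N ≤ 8) = Σ_{j=4}^{8} e^(−3.4) · 3.4^j/j! ≈ 0.4334.

0.4334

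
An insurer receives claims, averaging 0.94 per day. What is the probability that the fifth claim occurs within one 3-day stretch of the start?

0.1555

Over the interval, μ = 0.94 × 3 = 2.82 (a 3-day stretch = 3 days).
The fifth arrival falls in the interval iff at least 5 events occur there: P(S_5 ≤ t) = P(N ≥ 5) = 1 − P(N ≤ 4) ≈ 0.1555.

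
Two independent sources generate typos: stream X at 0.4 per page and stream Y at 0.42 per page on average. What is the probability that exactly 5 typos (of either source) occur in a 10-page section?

Independent Poisson processes superpose: combined rate λ = 0.4 + 0.42 = 0.82 per page.
Over the interval, μ = 0.82 × 10 = 8.2 (a 10-page section = 10 pages).
P(N = 5) = e^(−8.2) · 8.2^5/5! ≈ 0.0849.

0.0849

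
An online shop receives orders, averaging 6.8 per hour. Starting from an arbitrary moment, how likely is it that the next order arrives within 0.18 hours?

0.7059

Inter-arrival times are exponential with rate λ = 6.8 per hour.
P(T ≤ 0.18) = 1 − e^(−λt) = 1 − e^(−6.8 × 0.18) = 1 − e^(−1.224) ≈ 0.7059.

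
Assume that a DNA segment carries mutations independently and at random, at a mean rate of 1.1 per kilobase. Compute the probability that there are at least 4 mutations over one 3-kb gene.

Over the interval, μ = 1.1 × 3 = 3.3 (a 3-kb gene = 3 kilobases).
P(N ≥ 4) = 1 − P(N ≤ 3) = 1 − Σ_{j=0}^{3} e^(−μ) μ^j/j! ≈ 0.4197.

0.4197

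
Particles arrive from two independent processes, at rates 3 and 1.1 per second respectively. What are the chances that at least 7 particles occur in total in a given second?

Independent Poisson processes superpose: combined rate λ = 3 + 1.1 = 4.1 per second.
So μ = 4.1.
P(N ≥ 7) = 1 − P(N ≤ 6) ≈ 0.1214.

0.1214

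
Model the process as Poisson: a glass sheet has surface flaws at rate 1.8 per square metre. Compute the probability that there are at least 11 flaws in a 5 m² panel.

Over the interval, μ = 1.8 × 5 = 9 (a 5 m² panel = 5 square metres).
P(N ≥ 11) = 1 − P(N ≤ 10) = 1 − Σ_{j=0}^{10} e^(−μ) μ^j/j! ≈ 0.2940.

0.2940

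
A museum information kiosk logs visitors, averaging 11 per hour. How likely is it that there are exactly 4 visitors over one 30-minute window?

0.1558

Over the interval, μ = 11 × 0.5 = 5.5 (a 30-minute window = 0.5 hours).
P(N = 4) = e^(−μ) μ^4/4! = e^(−5.5) · 5.5^4/24 ≈ 0.1558.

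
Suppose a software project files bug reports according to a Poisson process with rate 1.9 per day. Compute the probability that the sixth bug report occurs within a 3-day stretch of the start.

0.5050

Over the interval, μ = 1.9 × 3 = 5.7 (a 3-day stretch = 3 days).
The sixth arrival falls in the interval iff at least 6 events occur there: P(S_6 ≤ t) = P(N ≥ 6) = 1 − P(N ≤ 5) ≈ 0.5050.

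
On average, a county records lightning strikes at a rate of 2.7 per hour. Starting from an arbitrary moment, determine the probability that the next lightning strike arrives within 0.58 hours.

Inter-arrival times are exponential with rate λ = 2.7 per hour.
P(T ≤ 0.58) = 1 − e^(−λt) = 1 − e^(−2.7 × 0.58) = 1 − e^(−1.566) ≈ 0.7911.

0.7911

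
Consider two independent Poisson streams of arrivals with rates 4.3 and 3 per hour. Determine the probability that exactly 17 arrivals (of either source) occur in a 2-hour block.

0.0798

Independent Poisson processes superpose: combined rate λ = 4.3 + 3 = 7.3 per hour.
Over the interval, μ = 7.3 × 2 = 14.6 (a 2-hour block = 2 hours).
P(N = 17) = e^(−14.6) · 14.6^17/17! ≈ 0.0798.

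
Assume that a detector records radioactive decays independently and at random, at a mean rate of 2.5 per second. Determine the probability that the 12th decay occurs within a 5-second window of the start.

Over the interval, μ = 2.5 × 5 = 12.5 (a 5-second window = 5 seconds).
The 12th arrival falls in the interval iff at least 12 events occur there: P(S_12 ≤ t) = P(N ≥ 12) = 1 − P(N ≤ 11) ≈ 0.5942.

0.5942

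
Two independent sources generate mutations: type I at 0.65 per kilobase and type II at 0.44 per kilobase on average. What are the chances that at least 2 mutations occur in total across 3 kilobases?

Independent Poisson processes superpose: combined rate λ = 0.65 + 0.44 = 1.09 per kilobase.
Over the interval, μ = 1.09 × 3 = 3.27 (3 kilobases).
P(N ≥ 2) = 1 − P(N ≤ 1) ≈ 0.8377.

0.8377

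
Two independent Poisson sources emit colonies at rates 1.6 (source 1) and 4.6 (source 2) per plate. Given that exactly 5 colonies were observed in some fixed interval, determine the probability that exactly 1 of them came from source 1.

Given the total, each event is independently from source 1 with probability p = λ_1/(λ_1+λ_2) = 1.6/6.2 ≈ 0.2581.
So K ~ Binomial(5, 1.6/6.2): P(K = 1) = C(5,1) · (1.6/6.2)^1 · (4.6/6.2)^4 ≈ 0.3910.

0.3910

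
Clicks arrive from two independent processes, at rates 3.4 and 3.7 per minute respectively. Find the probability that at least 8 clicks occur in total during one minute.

Independent Poisson processes superpose: combined rate λ = 3.4 + 3.7 = 7.1 per minute.
So μ = 7.1.
P(N ≥ 8) = 1 − P(N ≤ 7) ≈ 0.4162.

0.4162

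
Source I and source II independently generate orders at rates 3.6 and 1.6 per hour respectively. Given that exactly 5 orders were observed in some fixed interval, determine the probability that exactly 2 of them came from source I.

0.1396

Given the total, each event is independently from source I with probability p = λ_I/(λ_I+λ_II) = 3.6/5.2 ≈ 0.6923.
So K ~ Binomial(5, 3.6/5.2): P(K = 2) = C(5,2) · (3.6/5.2)^2 · (1.6/5.2)^3 ≈ 0.1396.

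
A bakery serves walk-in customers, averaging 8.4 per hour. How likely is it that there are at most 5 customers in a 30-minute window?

0.7531

Over the interval, μ = 8.4 × 0.5 = 4.2 (a 30-minute window = 0.5 hours).
P(N ≤ 5) = Σ_{j=0}^{5} e^(−μ) μ^j/j! ≈ 0.7531.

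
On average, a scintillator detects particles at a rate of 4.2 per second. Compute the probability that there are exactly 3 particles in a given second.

0.1852

With mean μ = 4.2 per second,
P(N = 3) = e^(−μ) μ^3/3! = e^(−4.2) · 4.2^3/6 ≈ 0.1852.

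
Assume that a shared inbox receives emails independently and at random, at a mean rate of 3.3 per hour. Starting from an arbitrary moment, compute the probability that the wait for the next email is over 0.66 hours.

0.1133

The wait for the next event is exponential with rate λ = 3.3 per hour.
P(T > 0.66) = e^(−λt) = e^(−3.3 × 0.66) = e^(−2.178) ≈ 0.1133.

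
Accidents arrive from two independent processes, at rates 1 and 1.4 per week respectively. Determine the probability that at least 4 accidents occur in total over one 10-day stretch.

0.4479

Independent Poisson processes superpose: combined rate λ = 1 + 1.4 = 2.4 per week.
Over the interval, μ = 2.4 × 10/7 ≈ 3.42857 (a 10-day stretch = 10/7 weeks).
P(N ≥ 4) = 1 − P(N ≤ 3) ≈ 0.4479.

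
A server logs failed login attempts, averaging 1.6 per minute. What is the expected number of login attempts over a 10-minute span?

E[N] = λt = 1.6 × 10 = 16 (a 10-minute span = 10 minutes).

16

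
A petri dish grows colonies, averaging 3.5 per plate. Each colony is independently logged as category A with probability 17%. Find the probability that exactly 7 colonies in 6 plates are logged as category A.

Thinning: the colonies that are logged as category A themselves form a Poisson process with rate 0.17 × 3.5 = 0.595 per plate.
Over the interval, μ = 0.595 × 6 = 3.57 (6 plates).
P(N = 7) = e^(−3.57) · 3.57^7/7! ≈ 0.0413.

0.0413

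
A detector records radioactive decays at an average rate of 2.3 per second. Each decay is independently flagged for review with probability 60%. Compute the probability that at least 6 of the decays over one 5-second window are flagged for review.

0.6863

Thinning: the decays that are flagged for review themselves form a Poisson process with rate 0.6 × 2.3 = 1.38 per second.
Over the interval, μ = 1.38 × 5 = 6.9 (a 5-second window = 5 seconds).
P(N ≥ 6) = 1 − P(N ≤ 5) ≈ 0.6863.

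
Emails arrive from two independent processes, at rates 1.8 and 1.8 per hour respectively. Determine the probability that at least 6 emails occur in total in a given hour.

0.1559

Independent Poisson processes superpose: combined rate λ = 1.8 + 1.8 = 3.6 per hour.
So μ = 3.6.
P(N ≥ 6) = 1 − P(N ≤ 5) ≈ 0.1559.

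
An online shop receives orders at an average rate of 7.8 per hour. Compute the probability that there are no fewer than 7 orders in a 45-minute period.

0.3696

Over the interval, μ = 7.8 × 0.75 = 5.85 (a 45-minute period = 0.75 hours).
P(N ≥ 7) = 1 − P(N ≤ 6) = 1 − Σ_{j=0}^{6} e^(−μ) μ^j/j! ≈ 0.3696.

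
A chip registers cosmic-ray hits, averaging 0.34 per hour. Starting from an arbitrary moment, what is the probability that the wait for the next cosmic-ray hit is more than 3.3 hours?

The wait for the next event is exponential with rate λ = 0.34 per hour.
P(T > 3.3) = e^(−λt) = e^(−0.34 × 3.3) = e^(−1.122) ≈ 0.3256.

0.3256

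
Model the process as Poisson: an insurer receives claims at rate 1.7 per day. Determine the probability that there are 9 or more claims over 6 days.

Over the interval, μ = 1.7 × 6 = 10.2 (6 days).
P(N ≥ 9) = 1 − P(N ≤ 8) = 1 − Σ_{j=0}^{8} e^(−μ) μ^j/j! ≈ 0.6892.

0.6892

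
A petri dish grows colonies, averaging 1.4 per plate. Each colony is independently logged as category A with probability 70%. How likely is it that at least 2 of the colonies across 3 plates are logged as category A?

0.7917

Thinning: the colonies that are logged as category A themselves form a Poisson process with rate 0.7 × 1.4 = 0.98 per plate.
Over the interval, μ = 0.98 × 3 = 2.94 (3 plates).
P(N ≥ 2) = 1 − P(N ≤ 1) ≈ 0.7917.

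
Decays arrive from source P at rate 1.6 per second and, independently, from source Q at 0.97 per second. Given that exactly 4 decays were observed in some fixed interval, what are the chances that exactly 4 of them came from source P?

Given the total, each event is independently from source P with probability p = λ_P/(λ_P+λ_Q) = 1.6/2.57 ≈ 0.6226.
So K ~ Binomial(4, 1.6/2.57): P(K = 4) = C(4,4) · (1.6/2.57)^4 · (0.97/2.57)^0 ≈ 0.1502.

0.1502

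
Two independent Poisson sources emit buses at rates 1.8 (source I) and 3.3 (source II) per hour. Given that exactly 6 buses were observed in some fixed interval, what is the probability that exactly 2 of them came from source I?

0.3275

Given the total, each event is independently from source I with probability p = λ_I/(λ_I+λ_II) = 1.8/5.1 ≈ 0.3529.
So K ~ Binomial(6, 1.8/5.1): P(K = 2) = C(6,2) · (1.8/5.1)^2 · (3.3/5.1)^4 ≈ 0.3275.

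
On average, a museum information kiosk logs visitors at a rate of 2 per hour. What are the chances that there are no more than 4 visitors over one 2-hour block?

Over the interval, μ = 2 × 2 = 4 (a 2-hour block = 2 hours).
P(N ≤ 4) = Σ_{j=0}^{4} e^(−μ) μ^j/j! ≈ 0.6288.

0.6288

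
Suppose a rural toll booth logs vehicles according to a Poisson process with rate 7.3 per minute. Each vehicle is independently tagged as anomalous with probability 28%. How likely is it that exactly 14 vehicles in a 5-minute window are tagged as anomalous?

0.0567

Thinning: the vehicles that are tagged as anomalous themselves form a Poisson process with rate 0.28 × 7.3 = 2.044 per minute.
Over the interval, μ = 2.044 × 5 = 10.22 (a 5-minute window = 5 minutes).
P(N = 14) = e^(−10.22) · 10.22^14/14! ≈ 0.0567.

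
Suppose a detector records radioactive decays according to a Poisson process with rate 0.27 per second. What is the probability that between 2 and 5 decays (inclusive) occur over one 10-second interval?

Over the interval, μ = 0.27 × 10 = 2.7 (a 10-second interval = 10 seconds).
P(2 ≤ N ≤ 5) = Σ_{j=2}^{5} e^(−2.7) · 2.7^j/j! ≈ 0.6946.

0.6946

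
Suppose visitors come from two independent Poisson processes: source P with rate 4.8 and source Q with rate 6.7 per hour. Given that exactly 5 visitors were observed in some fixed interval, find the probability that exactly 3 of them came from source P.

Given the total, each event is independently from source P with probability p = λ_P/(λ_P+λ_Q) = 4.8/11.5 ≈ 0.4174.
So K ~ Binomial(5, 4.8/11.5): P(K = 3) = C(5,3) · (4.8/11.5)^3 · (6.7/11.5)^2 ≈ 0.2468.

0.2468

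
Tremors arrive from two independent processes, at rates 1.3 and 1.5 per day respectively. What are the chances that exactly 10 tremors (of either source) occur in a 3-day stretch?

0.1084

Independent Poisson processes superpose: combined rate λ = 1.3 + 1.5 = 2.8 per day.
Over the interval, μ = 2.8 × 3 = 8.4 (a 3-day stretch = 3 days).
P(N = 10) = e^(−8.4) · 8.4^10/10! ≈ 0.1084.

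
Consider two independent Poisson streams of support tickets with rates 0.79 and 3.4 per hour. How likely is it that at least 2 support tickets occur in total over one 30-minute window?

0.6191

Independent Poisson processes superpose: combined rate λ = 0.79 + 3.4 = 4.19 per hour.
Over the interval, μ = 4.19 × 0.5 = 2.095 (a 30-minute window = 0.5 hours).
P(N ≥ 2) = 1 − P(N ≤ 1) ≈ 0.6191.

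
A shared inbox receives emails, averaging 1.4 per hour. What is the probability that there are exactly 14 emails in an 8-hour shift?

0.0767

Over the interval, μ = 1.4 × 8 = 11.2 (an 8-hour shift = 8 hours).
P(N = 14) = e^(−μ) μ^14/14! = e^(−11.2) · 11.2^14/87178291200 ≈ 0.0767.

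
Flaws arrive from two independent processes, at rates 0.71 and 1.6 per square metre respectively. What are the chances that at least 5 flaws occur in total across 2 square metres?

0.4905

Independent Poisson processes superpose: combined rate λ = 0.71 + 1.6 = 2.31 per square metre.
Over the interval, μ = 2.31 × 2 = 4.62 (2 square metres).
P(N ≥ 5) = 1 − P(N ≤ 4) ≈ 0.4905.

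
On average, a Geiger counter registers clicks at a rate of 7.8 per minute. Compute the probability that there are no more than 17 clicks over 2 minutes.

Over the interval, μ = 7.8 × 2 = 15.6 (2 minutes).
P(N ≤ 17) = Σ_{j=0}^{17} e^(−μ) μ^j/j! ≈ 0.6962.

0.6962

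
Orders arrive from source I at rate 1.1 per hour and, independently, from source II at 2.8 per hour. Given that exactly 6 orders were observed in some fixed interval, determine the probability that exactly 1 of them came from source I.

0.3228

Given the total, each event is independently from source I with probability p = λ_I/(λ_I+λ_II) = 1.1/3.9 ≈ 0.2821.
So K ~ Binomial(6, 1.1/3.9): P(K = 1) = C(6,1) · (1.1/3.9)^1 · (2.8/3.9)^5 ≈ 0.3228.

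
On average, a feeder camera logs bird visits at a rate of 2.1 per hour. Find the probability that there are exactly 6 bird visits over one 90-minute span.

0.0581

Over the interval, μ = 2.1 × 1.5 = 3.15 (a 90-minute span = 1.5 hours).
P(N = 6) = e^(−μ) μ^6/6! = e^(−3.15) · 3.15^6/720 ≈ 0.0581.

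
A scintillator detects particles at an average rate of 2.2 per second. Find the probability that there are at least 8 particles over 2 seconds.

Over the interval, μ = 2.2 × 2 = 4.4 (2 seconds).
P(N ≥ 8) = 1 − P(N ≤ 7) = 1 − Σ_{j=0}^{7} e^(−μ) μ^j/j! ≈ 0.0786.

0.0786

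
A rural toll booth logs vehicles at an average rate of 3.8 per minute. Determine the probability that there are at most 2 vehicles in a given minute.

0.2689

With mean μ = 3.8 per minute,
P(N ≤ 2) = Σ_{j=0}^{2} e^(−μ) μ^j/j! ≈ 0.2689.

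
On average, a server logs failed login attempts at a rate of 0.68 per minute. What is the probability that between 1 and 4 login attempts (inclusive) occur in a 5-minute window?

Over the interval, μ = 0.68 × 5 = 3.4 (a 5-minute window = 5 minutes).
P(1 ≤ N ≤ 4) = Σ_{j=1}^{4} e^(−3.4) · 3.4^j/j! ≈ 0.7108.

0.7108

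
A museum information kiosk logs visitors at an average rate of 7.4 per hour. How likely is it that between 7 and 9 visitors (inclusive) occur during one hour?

With mean μ = 7.4 per hour,
P(7 ≤ N ≤ 9) = Σ_{j=7}^{9} e^(−7.4) · 7.4^j/j! ≈ 0.3958.

0.3958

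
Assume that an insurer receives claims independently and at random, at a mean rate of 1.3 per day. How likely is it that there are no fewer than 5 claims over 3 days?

Over the interval, μ = 1.3 × 3 = 3.9 (3 days).
P(N ≥ 5) = 1 − P(N ≤ 4) = 1 − Σ_{j=0}^{4} e^(−μ) μ^j/j! ≈ 0.3516.

0.3516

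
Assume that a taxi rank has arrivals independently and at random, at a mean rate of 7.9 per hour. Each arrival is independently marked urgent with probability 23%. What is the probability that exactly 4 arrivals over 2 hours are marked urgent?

Thinning: the arrivals that are marked urgent themselves form a Poisson process with rate 0.23 × 7.9 = 1.817 per hour.
Over the interval, μ = 1.817 × 2 = 3.634 (2 hours).
P(N = 4) = e^(−3.634) · 3.634^4/4! ≈ 0.1919.

0.1919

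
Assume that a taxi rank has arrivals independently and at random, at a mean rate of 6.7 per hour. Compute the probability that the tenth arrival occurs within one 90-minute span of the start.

Over the interval, μ = 6.7 × 1.5 = 10.05 (a 90-minute span = 1.5 hours).
The tenth arrival falls in the interval iff at least 10 events occur there: P(S_10 ≤ t) = P(N ≥ 10) = 1 − P(N ≤ 9) ≈ 0.5483.

0.5483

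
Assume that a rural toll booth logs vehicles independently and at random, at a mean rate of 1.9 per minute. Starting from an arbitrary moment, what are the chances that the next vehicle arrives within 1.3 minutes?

Inter-arrival times are exponential with rate λ = 1.9 per minute.
P(T ≤ 1.3) = 1 − e^(−λt) = 1 − e^(−1.9 × 1.3) = 1 − e^(−2.47) ≈ 0.9154.

0.9154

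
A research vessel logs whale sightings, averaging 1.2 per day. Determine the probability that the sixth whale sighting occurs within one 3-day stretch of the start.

0.1559

Over the interval, μ = 1.2 × 3 = 3.6 (a 3-day stretch = 3 days).
The sixth arrival falls in the interval iff at least 6 events occur there: P(S_6 ≤ t) = P(N ≥ 6) = 1 − P(N ≤ 5) ≈ 0.1559.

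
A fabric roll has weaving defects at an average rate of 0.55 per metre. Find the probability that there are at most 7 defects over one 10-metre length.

Over the interval, μ = 0.55 × 10 = 5.5 (a 10-metre length = 10 metres).
P(N ≤ 7) = Σ_{j=0}^{7} e^(−μ) μ^j/j! ≈ 0.8095.

0.8095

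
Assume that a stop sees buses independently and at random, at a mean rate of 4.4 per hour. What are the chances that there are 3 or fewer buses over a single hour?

0.3594

With mean μ = 4.4 per hour,
P(N ≤ 3) = Σ_{j=0}^{3} e^(−μ) μ^j/j! ≈ 0.3594.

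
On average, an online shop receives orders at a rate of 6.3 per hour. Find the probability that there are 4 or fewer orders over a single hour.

0.2469

With mean μ = 6.3 per hour,
P(N ≤ 4) = Σ_{j=0}^{4} e^(−μ) μ^j/j! ≈ 0.2469.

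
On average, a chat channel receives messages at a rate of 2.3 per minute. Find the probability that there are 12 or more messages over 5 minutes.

Over the interval, μ = 2.3 × 5 = 11.5 (5 minutes).
P(N ≥ 12) = 1 − P(N ≤ 11) = 1 − Σ_{j=0}^{11} e^(−μ) μ^j/j! ≈ 0.4802.

0.4802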